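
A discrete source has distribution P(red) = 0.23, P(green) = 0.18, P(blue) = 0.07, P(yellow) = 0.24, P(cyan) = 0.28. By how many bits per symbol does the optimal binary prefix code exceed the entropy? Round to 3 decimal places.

0.040 bits

Entropy H = −Σ p log₂ p ≈ 2.2099 bits.
Huffman merges: 7/100+9/50→1/4; 23/100+6/25→47/100; 1/4+7/25→53/100; 47/100+53/100→1. L = 9/4 ≈ 2.2500.
L − H = 2.2500 − 2.2099 = 0.040 bits.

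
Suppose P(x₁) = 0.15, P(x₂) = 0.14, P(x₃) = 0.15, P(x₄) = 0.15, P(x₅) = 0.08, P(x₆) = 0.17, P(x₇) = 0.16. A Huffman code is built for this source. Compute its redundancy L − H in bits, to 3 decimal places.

Entropy H = −Σ p log₂ p ≈ 2.7779 bits.
Huffman merges: 2/25+7/50→11/50; 3/20+3/20→3/10; 3/20+4/25→31/100; 17/100+11/50→39/100; 3/10+31/100→61/100; 39/100+61/100→1. L = 283/100 ≈ 2.8300.
L − H = 2.8300 − 2.7779 = 0.052 bits.

0.052 bits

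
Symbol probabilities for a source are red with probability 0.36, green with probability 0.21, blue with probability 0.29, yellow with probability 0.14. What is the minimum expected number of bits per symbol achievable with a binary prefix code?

1.99 bits/symbol

Repeatedly combine the two least-probable nodes; the expected code length is the sum of the merged weights.
merge 7/50 + 21/100 → 7/20
merge 29/100 + 7/20 → 16/25
merge 9/25 + 16/25 → 1
L = 7/20 + 16/25 + 1 = 199/100 = 1.99 bits/symbol.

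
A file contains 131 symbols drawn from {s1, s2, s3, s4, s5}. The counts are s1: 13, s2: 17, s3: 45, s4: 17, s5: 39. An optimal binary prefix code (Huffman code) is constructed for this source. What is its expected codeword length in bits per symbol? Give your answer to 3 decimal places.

Probabilities are the counts divided by 131.
Repeatedly combine the two least-probable nodes; the expected code length is the sum of the merged weights.
merge 13/131 + 17/131 → 30/131
merge 17/131 + 30/131 → 47/131
merge 39/131 + 45/131 → 84/131
merge 47/131 + 84/131 → 1
L = 30/131 + 47/131 + 84/131 + 1 = 292/131 ≈ 2.229 bits/symbol.

2.229 bits/symbol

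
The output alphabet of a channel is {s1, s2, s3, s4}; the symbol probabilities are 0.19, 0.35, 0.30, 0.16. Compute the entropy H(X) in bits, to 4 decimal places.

H = −Σ pᵢ log₂ pᵢ.
−0.19·log₂(0.19) = 0.4552
−0.35·log₂(0.35) = 0.5301
−0.30·log₂(0.30) = 0.5211
−0.16·log₂(0.16) = 0.4230
Sum ≈ 1.9294 → 1.9294 bits.

1.9294 bits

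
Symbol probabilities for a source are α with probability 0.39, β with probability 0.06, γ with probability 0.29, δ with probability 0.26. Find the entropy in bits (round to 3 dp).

H = −Σ pᵢ log₂ pᵢ.
−0.39·log₂(0.39) = 0.5298
−0.06·log₂(0.06) = 0.2435
−0.29·log₂(0.29) = 0.5179
−0.26·log₂(0.26) = 0.5053
Sum ≈ 1.7965 → 1.797 bits.

1.797 bits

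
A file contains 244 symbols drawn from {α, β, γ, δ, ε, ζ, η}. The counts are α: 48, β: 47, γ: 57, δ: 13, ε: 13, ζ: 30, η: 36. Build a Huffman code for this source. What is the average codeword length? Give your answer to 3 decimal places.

2.676 bits/symbol

Probabilities are the counts divided by 244.
Repeatedly combine the two least-probable nodes; the expected code length is the sum of the merged weights.
merge 13/244 + 13/244 → 13/122
merge 13/122 + 15/122 → 14/61
merge 9/61 + 47/244 → 83/244
merge 12/61 + 14/61 → 26/61
merge 57/244 + 83/244 → 35/61
merge 26/61 + 35/61 → 1
L = 13/122 + 14/61 + 83/244 + 26/61 + 35/61 + 1 = 653/244 ≈ 2.676 bits/symbol.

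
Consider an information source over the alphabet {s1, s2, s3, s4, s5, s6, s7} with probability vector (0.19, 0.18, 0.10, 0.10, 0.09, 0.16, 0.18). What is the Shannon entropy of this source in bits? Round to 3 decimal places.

2.746 bits

H = −Σ pᵢ log₂ pᵢ.
−0.19·log₂(0.19) = 0.4552
−0.18·log₂(0.18) = 0.4453
−0.10·log₂(0.10) = 0.3322
−0.10·log₂(0.10) = 0.3322
−0.09·log₂(0.09) = 0.3127
−0.16·log₂(0.16) = 0.4230
−0.18·log₂(0.18) = 0.4453
Sum ≈ 2.7459 → 2.746 bits.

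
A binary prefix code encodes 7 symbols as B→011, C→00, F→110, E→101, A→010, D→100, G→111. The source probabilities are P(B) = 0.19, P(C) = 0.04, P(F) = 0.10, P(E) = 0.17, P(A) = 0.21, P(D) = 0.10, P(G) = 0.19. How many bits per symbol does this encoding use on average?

2.96 bits/symbol

L̄ = Σ pᵢ·ℓᵢ = 0.19·3 + 0.04·2 + 0.10·3 + 0.17·3 + 0.21·3 + 0.10·3 + 0.19·3 = 2.96 bits/symbol.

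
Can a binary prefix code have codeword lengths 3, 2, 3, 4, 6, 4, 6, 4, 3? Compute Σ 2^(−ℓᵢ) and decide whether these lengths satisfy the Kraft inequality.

With common denominator 2^6 = 64: Σ 2^(−ℓᵢ) = 8/64 + 16/64 + 8/64 + 4/64 + 1/64 + 4/64 + 1/64 + 4/64 + 8/64 = 54/64 = 0.84375.
Kraft's inequality requires Σ ≤ 1; here Σ = 0.84375 ≤ 1, so such a prefix code exists.

0.84375; yes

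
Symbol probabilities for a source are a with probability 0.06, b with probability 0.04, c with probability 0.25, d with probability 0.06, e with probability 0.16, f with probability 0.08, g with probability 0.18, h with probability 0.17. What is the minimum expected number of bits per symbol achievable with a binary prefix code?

2.81 bits/symbol

Repeatedly combine the two least-probable nodes; the expected code length is the sum of the merged weights.
merge 1/25 + 3/50 → 1/10
merge 3/50 + 2/25 → 7/50
merge 1/10 + 7/50 → 6/25
merge 4/25 + 17/100 → 33/100
merge 9/50 + 6/25 → 21/50
merge 1/4 + 33/100 → 29/50
merge 21/50 + 29/50 → 1
L = 1/10 + 7/50 + 6/25 + 33/100 + 21/50 + 29/50 + 1 = 281/100 = 2.81 bits/symbol.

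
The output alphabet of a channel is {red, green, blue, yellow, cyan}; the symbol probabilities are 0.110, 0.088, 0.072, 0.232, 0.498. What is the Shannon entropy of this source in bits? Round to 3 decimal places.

1.922 bits

H = −Σ pᵢ log₂ pᵢ.
−0.110·log₂(0.110) = 0.3503
−0.088·log₂(0.088) = 0.3086
−0.072·log₂(0.072) = 0.2733
−0.232·log₂(0.232) = 0.4890
−0.498·log₂(0.498) = 0.5009
Sum ≈ 1.9220 → 1.922 bits.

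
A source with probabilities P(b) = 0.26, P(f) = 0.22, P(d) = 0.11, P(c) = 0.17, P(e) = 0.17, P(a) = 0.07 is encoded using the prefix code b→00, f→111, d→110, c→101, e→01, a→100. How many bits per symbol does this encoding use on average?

2.57 bits/symbol

L̄ = Σ pᵢ·ℓᵢ = 0.26·2 + 0.22·3 + 0.11·3 + 0.17·3 + 0.17·2 + 0.07·3 = 2.57 bits/symbol.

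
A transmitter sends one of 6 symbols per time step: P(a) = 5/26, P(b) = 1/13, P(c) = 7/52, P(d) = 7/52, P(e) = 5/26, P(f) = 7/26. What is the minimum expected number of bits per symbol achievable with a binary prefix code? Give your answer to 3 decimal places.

2.538 bits/symbol

Repeatedly combine the two least-probable nodes; the expected code length is the sum of the merged weights.
merge 1/13 + 7/52 → 11/52
merge 7/52 + 5/26 → 17/52
merge 5/26 + 11/52 → 21/52
merge 7/26 + 17/52 → 31/52
merge 21/52 + 31/52 → 1
L = 11/52 + 17/52 + 21/52 + 31/52 + 1 = 33/13 ≈ 2.538 bits/symbol.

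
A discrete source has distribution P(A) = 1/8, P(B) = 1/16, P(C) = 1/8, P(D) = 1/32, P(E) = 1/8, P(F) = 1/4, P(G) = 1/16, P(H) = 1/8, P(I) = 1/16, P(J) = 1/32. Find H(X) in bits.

3.0625 bits

Each probability is a power of 1/2, so log₂(1/p) is an integer.
H = Σ p·log₂(1/p) = 1/8·3 + 1/16·4 + 1/8·3 + 1/32·5 + 1/8·3 + 1/4·2 + 1/16·4 + 1/8·3 + 1/16·4 + 1/32·5 = 3.0625 bits.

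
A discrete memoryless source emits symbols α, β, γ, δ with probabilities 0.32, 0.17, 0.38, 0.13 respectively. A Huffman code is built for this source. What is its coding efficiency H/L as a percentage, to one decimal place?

97.6%

Entropy H = −Σ p log₂ p ≈ 1.8737 bits.
Huffman merges: 13/100+17/100→3/10; 3/10+8/25→31/50; 19/50+31/50→1. L = 48/25 ≈ 1.9200.
Efficiency = H/L = 1.8737/1.9200 = 97.6%.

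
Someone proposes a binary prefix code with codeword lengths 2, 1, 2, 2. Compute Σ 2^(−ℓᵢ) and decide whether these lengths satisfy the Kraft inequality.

With common denominator 2^2 = 4: Σ 2^(−ℓᵢ) = 1/4 + 2/4 + 1/4 + 1/4 = 5/4 = 1.25.
Kraft's inequality requires Σ ≤ 1; here Σ = 1.25 > 1, so no such prefix code exists.

1.25; no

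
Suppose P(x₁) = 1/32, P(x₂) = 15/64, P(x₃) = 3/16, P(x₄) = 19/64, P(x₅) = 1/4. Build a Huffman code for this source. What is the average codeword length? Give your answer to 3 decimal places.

2.219 bits/symbol

Repeatedly combine the two least-probable nodes; the expected code length is the sum of the merged weights.
merge 1/32 + 3/16 → 7/32
merge 7/32 + 15/64 → 29/64
merge 1/4 + 19/64 → 35/64
merge 29/64 + 35/64 → 1
L = 7/32 + 29/64 + 35/64 + 1 = 71/32 ≈ 2.219 bits/symbol.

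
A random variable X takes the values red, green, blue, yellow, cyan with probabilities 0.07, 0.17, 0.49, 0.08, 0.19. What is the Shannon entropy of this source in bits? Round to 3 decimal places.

1.954 bits

H = −Σ pᵢ log₂ pᵢ.
−0.07·log₂(0.07) = 0.2686
−0.17·log₂(0.17) = 0.4346
−0.49·log₂(0.49) = 0.5043
−0.08·log₂(0.08) = 0.2915
−0.19·log₂(0.19) = 0.4552
Sum ≈ 1.9542 → 1.954 bits.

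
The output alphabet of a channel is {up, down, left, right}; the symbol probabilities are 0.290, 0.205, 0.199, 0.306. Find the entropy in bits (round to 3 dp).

1.973 bits

H = −Σ pᵢ log₂ pᵢ.
−0.290·log₂(0.290) = 0.5179
−0.205·log₂(0.205) = 0.4687
−0.199·log₂(0.199) = 0.4635
−0.306·log₂(0.306) = 0.5228
Sum ≈ 1.9729 → 1.973 bits.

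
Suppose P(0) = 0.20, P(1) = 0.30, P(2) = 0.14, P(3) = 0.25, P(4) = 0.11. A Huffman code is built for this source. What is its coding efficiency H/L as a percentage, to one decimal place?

Entropy H = −Σ p log₂ p ≈ 2.2329 bits.
Huffman merges: 11/100+7/50→1/4; 1/5+1/4→9/20; 1/4+3/10→11/20; 9/20+11/20→1. L = 9/4 ≈ 2.2500.
Efficiency = H/L = 2.2329/2.2500 = 99.2%.

99.2%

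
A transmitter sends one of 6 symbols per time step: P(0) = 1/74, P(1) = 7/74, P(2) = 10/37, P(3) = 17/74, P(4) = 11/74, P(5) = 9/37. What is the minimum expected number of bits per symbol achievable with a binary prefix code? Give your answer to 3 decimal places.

Repeatedly combine the two least-probable nodes; the expected code length is the sum of the merged weights.
merge 1/74 + 7/74 → 4/37
merge 4/37 + 11/74 → 19/74
merge 17/74 + 9/37 → 35/74
merge 19/74 + 10/37 → 39/74
merge 35/74 + 39/74 → 1
L = 4/37 + 19/74 + 35/74 + 39/74 + 1 = 175/74 ≈ 2.365 bits/symbol.

2.365 bits/symbol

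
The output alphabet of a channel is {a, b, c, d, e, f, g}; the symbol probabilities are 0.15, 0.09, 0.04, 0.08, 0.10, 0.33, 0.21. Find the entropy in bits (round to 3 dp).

2.533 bits

H = −Σ pᵢ log₂ pᵢ.
−0.15·log₂(0.15) = 0.4105
−0.09·log₂(0.09) = 0.3127
−0.04·log₂(0.04) = 0.1858
−0.08·log₂(0.08) = 0.2915
−0.10·log₂(0.10) = 0.3322
−0.33·log₂(0.33) = 0.5278
−0.21·log₂(0.21) = 0.4728
Sum ≈ 2.5333 → 2.533 bits.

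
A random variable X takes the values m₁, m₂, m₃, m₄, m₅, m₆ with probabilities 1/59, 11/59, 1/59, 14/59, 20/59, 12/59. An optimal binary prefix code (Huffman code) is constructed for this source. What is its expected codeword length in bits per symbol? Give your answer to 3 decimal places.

2.254 bits/symbol

Repeatedly combine the two least-probable nodes; the expected code length is the sum of the merged weights.
merge 1/59 + 1/59 → 2/59
merge 2/59 + 11/59 → 13/59
merge 12/59 + 13/59 → 25/59
merge 14/59 + 20/59 → 34/59
merge 25/59 + 34/59 → 1
L = 2/59 + 13/59 + 25/59 + 34/59 + 1 = 133/59 ≈ 2.254 bits/symbol.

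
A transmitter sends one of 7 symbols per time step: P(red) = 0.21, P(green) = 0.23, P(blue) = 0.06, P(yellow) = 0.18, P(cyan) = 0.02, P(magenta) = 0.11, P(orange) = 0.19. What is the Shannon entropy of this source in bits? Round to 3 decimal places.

2.568 bits

H = −Σ pᵢ log₂ pᵢ.
−0.21·log₂(0.21) = 0.4728
−0.23·log₂(0.23) = 0.4877
−0.06·log₂(0.06) = 0.2435
−0.18·log₂(0.18) = 0.4453
−0.02·log₂(0.02) = 0.1129
−0.11·log₂(0.11) = 0.3503
−0.19·log₂(0.19) = 0.4552
Sum ≈ 2.5677 → 2.568 bits.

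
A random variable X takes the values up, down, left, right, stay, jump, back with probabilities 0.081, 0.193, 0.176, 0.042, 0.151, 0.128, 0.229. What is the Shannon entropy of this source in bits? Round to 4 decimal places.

2.6634 bits

H = −Σ pᵢ log₂ pᵢ.
−0.081·log₂(0.081) = 0.2937
−0.193·log₂(0.193) = 0.4581
−0.176·log₂(0.176) = 0.4411
−0.042·log₂(0.042) = 0.1921
−0.151·log₂(0.151) = 0.4118
−0.128·log₂(0.128) = 0.3796
−0.229·log₂(0.229) = 0.4870
Sum ≈ 2.6634 → 2.6634 bits.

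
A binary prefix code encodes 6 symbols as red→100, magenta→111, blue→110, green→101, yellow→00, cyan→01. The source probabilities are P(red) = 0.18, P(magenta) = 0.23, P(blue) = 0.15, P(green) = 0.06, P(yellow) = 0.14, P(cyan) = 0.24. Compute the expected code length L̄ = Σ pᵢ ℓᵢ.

2.62 bits/symbol

L̄ = Σ pᵢ·ℓᵢ = 0.18·3 + 0.23·3 + 0.15·3 + 0.06·3 + 0.14·2 + 0.24·2 = 2.62 bits/symbol.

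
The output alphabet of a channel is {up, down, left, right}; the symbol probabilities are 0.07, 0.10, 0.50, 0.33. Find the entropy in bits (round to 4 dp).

1.6286 bits

H = −Σ pᵢ log₂ pᵢ.
−0.07·log₂(0.07) = 0.2686
−0.10·log₂(0.10) = 0.3322
−0.50·log₂(0.50) = 0.5000
−0.33·log₂(0.33) = 0.5278
Sum ≈ 1.6286 → 1.6286 bits.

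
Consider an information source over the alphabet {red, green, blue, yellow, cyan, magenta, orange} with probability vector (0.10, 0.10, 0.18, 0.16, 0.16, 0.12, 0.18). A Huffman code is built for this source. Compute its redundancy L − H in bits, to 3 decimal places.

Entropy H = −Σ p log₂ p ≈ 2.7681 bits.
Huffman merges: 1/10+1/10→1/5; 3/25+4/25→7/25; 4/25+9/50→17/50; 9/50+1/5→19/50; 7/25+17/50→31/50; 19/50+31/50→1. L = 141/50 ≈ 2.8200.
L − H = 2.8200 − 2.7681 = 0.052 bits.

0.052 bits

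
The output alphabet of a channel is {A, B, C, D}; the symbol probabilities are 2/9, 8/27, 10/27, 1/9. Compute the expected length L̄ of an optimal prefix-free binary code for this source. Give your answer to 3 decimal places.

1.963 bits/symbol

Repeatedly combine the two least-probable nodes; the expected code length is the sum of the merged weights.
merge 1/9 + 2/9 → 1/3
merge 8/27 + 1/3 → 17/27
merge 10/27 + 17/27 → 1
L = 1/3 + 17/27 + 1 = 53/27 ≈ 1.963 bits/symbol.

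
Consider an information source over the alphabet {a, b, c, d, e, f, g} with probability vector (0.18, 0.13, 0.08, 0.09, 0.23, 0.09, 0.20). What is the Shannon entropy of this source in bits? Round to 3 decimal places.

H = −Σ pᵢ log₂ pᵢ.
−0.18·log₂(0.18) = 0.4453
−0.13·log₂(0.13) = 0.3826
−0.08·log₂(0.08) = 0.2915
−0.09·log₂(0.09) = 0.3127
−0.23·log₂(0.23) = 0.4877
−0.09·log₂(0.09) = 0.3127
−0.20·log₂(0.20) = 0.4644
Sum ≈ 2.6968 → 2.697 bits.

2.697 bits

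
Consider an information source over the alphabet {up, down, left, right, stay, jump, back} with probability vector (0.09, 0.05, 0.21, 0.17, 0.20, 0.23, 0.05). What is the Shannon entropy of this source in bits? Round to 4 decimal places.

2.6043 bits

H = −Σ pᵢ log₂ pᵢ.
−0.09·log₂(0.09) = 0.3127
−0.05·log₂(0.05) = 0.2161
−0.21·log₂(0.21) = 0.4728
−0.17·log₂(0.17) = 0.4346
−0.20·log₂(0.20) = 0.4644
−0.23·log₂(0.23) = 0.4877
−0.05·log₂(0.05) = 0.2161
Sum ≈ 2.6043 → 2.6043 bits.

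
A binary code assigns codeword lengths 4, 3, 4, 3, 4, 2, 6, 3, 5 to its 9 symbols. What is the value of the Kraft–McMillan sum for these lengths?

0.859375

With common denominator 2^6 = 64: Σ 2^(−ℓᵢ) = 4/64 + 8/64 + 4/64 + 8/64 + 4/64 + 16/64 + 1/64 + 8/64 + 2/64 = 55/64 = 0.859375.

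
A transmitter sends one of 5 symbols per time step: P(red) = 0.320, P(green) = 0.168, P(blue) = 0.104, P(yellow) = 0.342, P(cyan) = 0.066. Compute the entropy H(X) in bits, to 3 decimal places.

2.086 bits

H = −Σ pᵢ log₂ pᵢ.
−0.320·log₂(0.320) = 0.5260
−0.168·log₂(0.168) = 0.4323
−0.104·log₂(0.104) = 0.3396
−0.342·log₂(0.342) = 0.5294
−0.066·log₂(0.066) = 0.2588
Sum ≈ 2.0862 → 2.086 bits.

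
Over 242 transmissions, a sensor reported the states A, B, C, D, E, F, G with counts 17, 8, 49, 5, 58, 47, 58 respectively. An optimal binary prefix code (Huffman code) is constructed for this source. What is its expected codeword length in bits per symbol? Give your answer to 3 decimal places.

Probabilities are the counts divided by 242.
Repeatedly combine the two least-probable nodes; the expected code length is the sum of the merged weights.
merge 5/242 + 4/121 → 13/242
merge 13/242 + 17/242 → 15/121
merge 15/121 + 47/242 → 7/22
merge 49/242 + 29/121 → 107/242
merge 29/121 + 7/22 → 135/242
merge 107/242 + 135/242 → 1
L = 13/242 + 15/121 + 7/22 + 107/242 + 135/242 + 1 = 302/121 ≈ 2.496 bits/symbol.

2.496 bits/symbol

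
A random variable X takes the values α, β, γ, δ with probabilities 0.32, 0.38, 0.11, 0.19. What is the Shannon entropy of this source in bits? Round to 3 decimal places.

H = −Σ pᵢ log₂ pᵢ.
−0.32·log₂(0.32) = 0.5260
−0.38·log₂(0.38) = 0.5305
−0.11·log₂(0.11) = 0.3503
−0.19·log₂(0.19) = 0.4552
Sum ≈ 1.8620 → 1.862 bits.

1.862 bits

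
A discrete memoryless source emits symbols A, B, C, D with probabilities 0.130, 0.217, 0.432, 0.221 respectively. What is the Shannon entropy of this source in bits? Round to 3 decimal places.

H = −Σ pᵢ log₂ pᵢ.
−0.130·log₂(0.130) = 0.3826
−0.217·log₂(0.217) = 0.4783
−0.432·log₂(0.432) = 0.5231
−0.221·log₂(0.221) = 0.4813
Sum ≈ 1.8654 → 1.865 bits.

1.865 bits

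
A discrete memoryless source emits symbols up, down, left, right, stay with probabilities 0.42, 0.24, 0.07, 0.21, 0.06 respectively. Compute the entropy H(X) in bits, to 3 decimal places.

H = −Σ pᵢ log₂ pᵢ.
−0.42·log₂(0.42) = 0.5256
−0.24·log₂(0.24) = 0.4941
−0.07·log₂(0.07) = 0.2686
−0.21·log₂(0.21) = 0.4728
−0.06·log₂(0.06) = 0.2435
Sum ≈ 2.0047 → 2.005 bits.

2.005 bits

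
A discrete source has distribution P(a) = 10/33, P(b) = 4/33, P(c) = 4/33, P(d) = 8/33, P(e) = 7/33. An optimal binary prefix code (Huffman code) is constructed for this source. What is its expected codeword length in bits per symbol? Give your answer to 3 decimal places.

Repeatedly combine the two least-probable nodes; the expected code length is the sum of the merged weights.
merge 4/33 + 4/33 → 8/33
merge 7/33 + 8/33 → 5/11
merge 8/33 + 10/33 → 6/11
merge 5/11 + 6/11 → 1
L = 8/33 + 5/11 + 6/11 + 1 = 74/33 ≈ 2.242 bits/symbol.

2.242 bits/symbol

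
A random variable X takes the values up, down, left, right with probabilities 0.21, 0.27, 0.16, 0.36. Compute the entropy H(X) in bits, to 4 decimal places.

1.9365 bits

H = −Σ pᵢ log₂ pᵢ.
−0.21·log₂(0.21) = 0.4728
−0.27·log₂(0.27) = 0.5100
−0.16·log₂(0.16) = 0.4230
−0.36·log₂(0.36) = 0.5306
Sum ≈ 1.9365 → 1.9365 bits.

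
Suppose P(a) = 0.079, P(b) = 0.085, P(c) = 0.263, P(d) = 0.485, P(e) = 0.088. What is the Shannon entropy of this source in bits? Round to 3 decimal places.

H = −Σ pᵢ log₂ pᵢ.
−0.079·log₂(0.079) = 0.2893
−0.085·log₂(0.085) = 0.3023
−0.263·log₂(0.263) = 0.5068
−0.485·log₂(0.485) = 0.5063
−0.088·log₂(0.088) = 0.3086
Sum ≈ 1.9132 → 1.913 bits.

1.913 bits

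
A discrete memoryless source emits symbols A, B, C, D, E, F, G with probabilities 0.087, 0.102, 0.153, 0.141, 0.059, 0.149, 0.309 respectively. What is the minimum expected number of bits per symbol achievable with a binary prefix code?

Repeatedly combine the two least-probable nodes; the expected code length is the sum of the merged weights.
merge 59/1000 + 87/1000 → 73/500
merge 51/500 + 141/1000 → 243/1000
merge 73/500 + 149/1000 → 59/200
merge 153/1000 + 243/1000 → 99/250
merge 59/200 + 309/1000 → 151/250
merge 99/250 + 151/250 → 1
L = 73/500 + 243/1000 + 59/200 + 99/250 + 151/250 + 1 = 671/250 = 2.684 bits/symbol.

2.684 bits/symbol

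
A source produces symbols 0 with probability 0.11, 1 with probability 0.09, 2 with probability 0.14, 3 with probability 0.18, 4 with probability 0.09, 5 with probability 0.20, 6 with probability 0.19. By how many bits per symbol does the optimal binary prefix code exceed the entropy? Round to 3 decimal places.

0.052 bits

Entropy H = −Σ p log₂ p ≈ 2.7376 bits.
Huffman merges: 9/100+9/100→9/50; 11/100+7/50→1/4; 9/50+9/50→9/25; 19/100+1/5→39/100; 1/4+9/25→61/100; 39/100+61/100→1. L = 279/100 ≈ 2.7900.
L − H = 2.7900 − 2.7376 = 0.052 bits.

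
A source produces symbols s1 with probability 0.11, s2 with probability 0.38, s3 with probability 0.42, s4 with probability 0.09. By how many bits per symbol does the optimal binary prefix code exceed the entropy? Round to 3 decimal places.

Entropy H = −Σ p log₂ p ≈ 1.7190 bits.
Huffman merges: 9/100+11/100→1/5; 1/5+19/50→29/50; 21/50+29/50→1. L = 89/50 ≈ 1.7800.
L − H = 1.7800 − 1.7190 = 0.061 bits.

0.061 bits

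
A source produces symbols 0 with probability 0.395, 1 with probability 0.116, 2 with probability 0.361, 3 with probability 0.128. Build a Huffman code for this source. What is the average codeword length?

1.849 bits/symbol

Repeatedly combine the two least-probable nodes; the expected code length is the sum of the merged weights.
merge 29/250 + 16/125 → 61/250
merge 61/250 + 361/1000 → 121/200
merge 79/200 + 121/200 → 1
L = 61/250 + 121/200 + 1 = 1849/1000 = 1.849 bits/symbol.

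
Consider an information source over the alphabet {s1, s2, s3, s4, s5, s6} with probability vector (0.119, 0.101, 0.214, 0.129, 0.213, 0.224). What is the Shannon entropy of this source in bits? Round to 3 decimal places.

H = −Σ pᵢ log₂ pᵢ.
−0.119·log₂(0.119) = 0.3654
−0.101·log₂(0.101) = 0.3341
−0.214·log₂(0.214) = 0.4760
−0.129·log₂(0.129) = 0.3811
−0.213·log₂(0.213) = 0.4752
−0.224·log₂(0.224) = 0.4835
Sum ≈ 2.5154 → 2.515 bits.

2.515 bits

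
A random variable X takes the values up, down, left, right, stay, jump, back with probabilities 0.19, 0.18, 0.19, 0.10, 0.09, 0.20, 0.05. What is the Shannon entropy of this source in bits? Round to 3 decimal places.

2.681 bits

H = −Σ pᵢ log₂ pᵢ.
−0.19·log₂(0.19) = 0.4552
−0.18·log₂(0.18) = 0.4453
−0.19·log₂(0.19) = 0.4552
−0.10·log₂(0.10) = 0.3322
−0.09·log₂(0.09) = 0.3127
−0.20·log₂(0.20) = 0.4644
−0.05·log₂(0.05) = 0.2161
Sum ≈ 2.6811 → 2.681 bits.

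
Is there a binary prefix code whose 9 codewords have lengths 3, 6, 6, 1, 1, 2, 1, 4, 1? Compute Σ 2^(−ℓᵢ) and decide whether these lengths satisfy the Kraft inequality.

2.46875; no

With common denominator 2^6 = 64: Σ 2^(−ℓᵢ) = 8/64 + 1/64 + 1/64 + 32/64 + 32/64 + 16/64 + 32/64 + 4/64 + 32/64 = 158/64 = 2.46875.
Kraft's inequality requires Σ ≤ 1; here Σ = 2.46875 > 1, so no such prefix code exists.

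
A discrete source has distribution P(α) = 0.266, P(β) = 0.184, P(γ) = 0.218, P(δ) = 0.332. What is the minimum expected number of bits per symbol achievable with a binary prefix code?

2 bits/symbol

Repeatedly combine the two least-probable nodes; the expected code length is the sum of the merged weights.
merge 23/125 + 109/500 → 201/500
merge 133/500 + 83/250 → 299/500
merge 201/500 + 299/500 → 1
L = 201/500 + 299/500 + 1 = 2 bits/symbol.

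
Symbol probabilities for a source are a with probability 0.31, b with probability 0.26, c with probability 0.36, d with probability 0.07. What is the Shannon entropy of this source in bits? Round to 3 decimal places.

1.828 bits

H = −Σ pᵢ log₂ pᵢ.
−0.31·log₂(0.31) = 0.5238
−0.26·log₂(0.26) = 0.5053
−0.36·log₂(0.36) = 0.5306
−0.07·log₂(0.07) = 0.2686
Sum ≈ 1.8283 → 1.828 bits.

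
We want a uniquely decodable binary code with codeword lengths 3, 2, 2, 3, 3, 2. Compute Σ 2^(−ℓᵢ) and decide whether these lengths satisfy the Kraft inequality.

With common denominator 2^3 = 8: Σ 2^(−ℓᵢ) = 1/8 + 2/8 + 2/8 + 1/8 + 1/8 + 2/8 = 9/8 = 1.125.
Kraft's inequality requires Σ ≤ 1; here Σ = 1.125 > 1, so no such prefix code exists.

1.125; no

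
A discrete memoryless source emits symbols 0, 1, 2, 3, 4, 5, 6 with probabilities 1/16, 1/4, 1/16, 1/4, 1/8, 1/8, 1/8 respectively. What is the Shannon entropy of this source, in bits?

2.625 bits

Each probability is a power of 1/2, so log₂(1/p) is an integer.
H = Σ p·log₂(1/p) = 1/16·4 + 1/4·2 + 1/16·4 + 1/4·2 + 1/8·3 + 1/8·3 + 1/8·3 = 2.625 bits.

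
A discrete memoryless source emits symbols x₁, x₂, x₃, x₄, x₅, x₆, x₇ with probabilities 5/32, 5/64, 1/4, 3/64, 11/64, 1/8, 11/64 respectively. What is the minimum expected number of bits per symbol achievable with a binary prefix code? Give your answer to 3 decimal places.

Repeatedly combine the two least-probable nodes; the expected code length is the sum of the merged weights.
merge 3/64 + 5/64 → 1/8
merge 1/8 + 1/8 → 1/4
merge 5/32 + 11/64 → 21/64
merge 11/64 + 1/4 → 27/64
merge 1/4 + 21/64 → 37/64
merge 27/64 + 37/64 → 1
L = 1/8 + 1/4 + 21/64 + 27/64 + 37/64 + 1 = 173/64 ≈ 2.703 bits/symbol.

2.703 bits/symbol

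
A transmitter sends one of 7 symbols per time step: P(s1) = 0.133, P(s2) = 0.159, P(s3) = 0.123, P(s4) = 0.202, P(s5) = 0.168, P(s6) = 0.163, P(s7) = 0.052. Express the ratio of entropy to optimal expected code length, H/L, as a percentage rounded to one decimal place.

Entropy H = −Σ p log₂ p ≈ 2.7276 bits.
Huffman merges: 13/250+123/1000→7/40; 133/1000+159/1000→73/250; 163/1000+21/125→331/1000; 7/40+101/500→377/1000; 73/250+331/1000→623/1000; 377/1000+623/1000→1. L = 1399/500 ≈ 2.7980.
Efficiency = H/L = 2.7276/2.7980 = 97.5%.

97.5%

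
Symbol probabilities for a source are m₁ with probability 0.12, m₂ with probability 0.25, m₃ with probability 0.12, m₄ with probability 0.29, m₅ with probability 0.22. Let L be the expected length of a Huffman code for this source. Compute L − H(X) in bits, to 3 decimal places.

Entropy H = −Σ p log₂ p ≈ 2.2326 bits.
Huffman merges: 3/25+3/25→6/25; 11/50+6/25→23/50; 1/4+29/100→27/50; 23/50+27/50→1. L = 56/25 ≈ 2.2400.
L − H = 2.2400 − 2.2326 = 0.007 bits.

0.007 bits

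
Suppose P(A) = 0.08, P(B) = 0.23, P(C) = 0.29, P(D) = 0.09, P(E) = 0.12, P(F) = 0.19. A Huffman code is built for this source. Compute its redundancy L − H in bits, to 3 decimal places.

Entropy H = −Σ p log₂ p ≈ 2.4320 bits.
Huffman merges: 2/25+9/100→17/100; 3/25+17/100→29/100; 19/100+23/100→21/50; 29/100+29/100→29/50; 21/50+29/50→1. L = 123/50 ≈ 2.4600.
L − H = 2.4600 − 2.4320 = 0.028 bits.

0.028 bits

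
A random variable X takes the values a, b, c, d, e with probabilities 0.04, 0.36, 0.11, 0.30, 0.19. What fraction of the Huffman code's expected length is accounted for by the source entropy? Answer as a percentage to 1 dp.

95.9%

Entropy H = −Σ p log₂ p ≈ 2.0430 bits.
Huffman merges: 1/25+11/100→3/20; 3/20+19/100→17/50; 3/10+17/50→16/25; 9/25+16/25→1. L = 213/100 ≈ 2.1300.
Efficiency = H/L = 2.0430/2.1300 = 95.9%.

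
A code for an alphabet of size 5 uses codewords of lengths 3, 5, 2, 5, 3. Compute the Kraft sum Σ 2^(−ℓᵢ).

0.5625

With common denominator 2^5 = 32: Σ 2^(−ℓᵢ) = 4/32 + 1/32 + 8/32 + 1/32 + 4/32 = 18/32 = 0.5625.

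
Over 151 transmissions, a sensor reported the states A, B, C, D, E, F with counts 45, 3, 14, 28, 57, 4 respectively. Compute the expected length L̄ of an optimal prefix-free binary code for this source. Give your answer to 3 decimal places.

Probabilities are the counts divided by 151.
Repeatedly combine the two least-probable nodes; the expected code length is the sum of the merged weights.
merge 3/151 + 4/151 → 7/151
merge 7/151 + 14/151 → 21/151
merge 21/151 + 28/151 → 49/151
merge 45/151 + 49/151 → 94/151
merge 57/151 + 94/151 → 1
L = 7/151 + 21/151 + 49/151 + 94/151 + 1 = 322/151 ≈ 2.132 bits/symbol.

2.132 bits/symbol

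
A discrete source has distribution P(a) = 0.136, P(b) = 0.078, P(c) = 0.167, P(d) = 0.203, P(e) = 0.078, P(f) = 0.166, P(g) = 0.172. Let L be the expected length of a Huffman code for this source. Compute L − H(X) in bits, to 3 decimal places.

0.050 bits

Entropy H = −Σ p log₂ p ≈ 2.7307 bits.
Huffman merges: 39/500+39/500→39/250; 17/125+39/250→73/250; 83/500+167/1000→333/1000; 43/250+203/1000→3/8; 73/250+333/1000→5/8; 3/8+5/8→1. L = 2781/1000 ≈ 2.7810.
L − H = 2.7810 − 2.7307 = 0.050 bits.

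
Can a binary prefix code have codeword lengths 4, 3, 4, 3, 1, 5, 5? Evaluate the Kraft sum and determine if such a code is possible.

With common denominator 2^5 = 32: Σ 2^(−ℓᵢ) = 2/32 + 4/32 + 2/32 + 4/32 + 16/32 + 1/32 + 1/32 = 30/32 = 0.9375.
Kraft's inequality requires Σ ≤ 1; here Σ = 0.9375 ≤ 1, so such a prefix code exists.

0.9375; yes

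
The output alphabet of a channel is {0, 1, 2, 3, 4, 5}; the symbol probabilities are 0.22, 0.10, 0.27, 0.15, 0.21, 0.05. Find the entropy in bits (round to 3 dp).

H = −Σ pᵢ log₂ pᵢ.
−0.22·log₂(0.22) = 0.4806
−0.10·log₂(0.10) = 0.3322
−0.27·log₂(0.27) = 0.5100
−0.15·log₂(0.15) = 0.4105
−0.21·log₂(0.21) = 0.4728
−0.05·log₂(0.05) = 0.2161
Sum ≈ 2.4223 → 2.422 bits.

2.422 bits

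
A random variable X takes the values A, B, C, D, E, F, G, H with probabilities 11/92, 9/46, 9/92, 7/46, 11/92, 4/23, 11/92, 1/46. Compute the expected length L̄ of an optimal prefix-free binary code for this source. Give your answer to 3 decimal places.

2.924 bits/symbol

Repeatedly combine the two least-probable nodes; the expected code length is the sum of the merged weights.
merge 1/46 + 9/92 → 11/92
merge 11/92 + 11/92 → 11/46
merge 11/92 + 11/92 → 11/46
merge 7/46 + 4/23 → 15/46
merge 9/46 + 11/46 → 10/23
merge 11/46 + 15/46 → 13/23
merge 10/23 + 13/23 → 1
L = 11/92 + 11/46 + 11/46 + 15/46 + 10/23 + 13/23 + 1 = 269/92 ≈ 2.924 bits/symbol.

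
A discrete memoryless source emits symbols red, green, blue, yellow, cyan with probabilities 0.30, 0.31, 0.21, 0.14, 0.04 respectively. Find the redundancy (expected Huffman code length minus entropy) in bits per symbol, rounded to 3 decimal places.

0.079 bits

Entropy H = −Σ p log₂ p ≈ 2.1006 bits.
Huffman merges: 1/25+7/50→9/50; 9/50+21/100→39/100; 3/10+31/100→61/100; 39/100+61/100→1. L = 109/50 ≈ 2.1800.
L − H = 2.1800 − 2.1006 = 0.079 bits.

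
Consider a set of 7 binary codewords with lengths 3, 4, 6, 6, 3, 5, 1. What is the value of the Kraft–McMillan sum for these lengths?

With common denominator 2^6 = 64: Σ 2^(−ℓᵢ) = 8/64 + 4/64 + 1/64 + 1/64 + 8/64 + 2/64 + 32/64 = 56/64 = 0.875.

0.875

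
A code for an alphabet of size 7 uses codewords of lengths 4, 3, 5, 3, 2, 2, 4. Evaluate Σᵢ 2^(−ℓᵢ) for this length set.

With common denominator 2^5 = 32: Σ 2^(−ℓᵢ) = 2/32 + 4/32 + 1/32 + 4/32 + 8/32 + 8/32 + 2/32 = 29/32 = 0.90625.

0.90625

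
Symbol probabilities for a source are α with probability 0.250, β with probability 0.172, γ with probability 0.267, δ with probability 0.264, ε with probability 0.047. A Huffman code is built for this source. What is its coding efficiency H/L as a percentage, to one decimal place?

97.3%

Entropy H = −Σ p log₂ p ≈ 2.1600 bits.
Huffman merges: 47/1000+43/250→219/1000; 219/1000+1/4→469/1000; 33/125+267/1000→531/1000; 469/1000+531/1000→1. L = 2219/1000 ≈ 2.2190.
Efficiency = H/L = 2.1600/2.2190 = 97.3%.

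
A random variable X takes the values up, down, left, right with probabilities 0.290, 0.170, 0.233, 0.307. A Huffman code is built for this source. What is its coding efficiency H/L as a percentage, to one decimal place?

Entropy H = −Σ p log₂ p ≈ 1.9652 bits.
Huffman merges: 17/100+233/1000→403/1000; 29/100+307/1000→597/1000; 403/1000+597/1000→1. L = 2 ≈ 2.0000.
Efficiency = H/L = 1.9652/2.0000 = 98.3%.

98.3%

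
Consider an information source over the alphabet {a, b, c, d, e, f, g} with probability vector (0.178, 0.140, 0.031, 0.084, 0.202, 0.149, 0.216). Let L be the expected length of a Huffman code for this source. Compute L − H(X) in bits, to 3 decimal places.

Entropy H = −Σ p log₂ p ≈ 2.6488 bits.
Huffman merges: 31/1000+21/250→23/200; 23/200+7/50→51/200; 149/1000+89/500→327/1000; 101/500+27/125→209/500; 51/200+327/1000→291/500; 209/500+291/500→1. L = 2697/1000 ≈ 2.6970.
L − H = 2.6970 − 2.6488 = 0.048 bits.

0.048 bits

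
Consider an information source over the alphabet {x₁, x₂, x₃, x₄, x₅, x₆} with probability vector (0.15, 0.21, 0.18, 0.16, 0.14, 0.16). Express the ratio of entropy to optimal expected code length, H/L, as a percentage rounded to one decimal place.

Entropy H = −Σ p log₂ p ≈ 2.5718 bits.
Huffman merges: 7/50+3/20→29/100; 4/25+4/25→8/25; 9/50+21/100→39/100; 29/100+8/25→61/100; 39/100+61/100→1. L = 261/100 ≈ 2.6100.
Efficiency = H/L = 2.5718/2.6100 = 98.5%.

98.5%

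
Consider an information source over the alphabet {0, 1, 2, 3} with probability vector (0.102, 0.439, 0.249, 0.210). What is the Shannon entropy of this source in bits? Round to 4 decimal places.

1.8296 bits

H = −Σ pᵢ log₂ pᵢ.
−0.102·log₂(0.102) = 0.3359
−0.439·log₂(0.439) = 0.5214
−0.249·log₂(0.249) = 0.4994
−0.210·log₂(0.210) = 0.4728
Sum ≈ 1.8296 → 1.8296 bits.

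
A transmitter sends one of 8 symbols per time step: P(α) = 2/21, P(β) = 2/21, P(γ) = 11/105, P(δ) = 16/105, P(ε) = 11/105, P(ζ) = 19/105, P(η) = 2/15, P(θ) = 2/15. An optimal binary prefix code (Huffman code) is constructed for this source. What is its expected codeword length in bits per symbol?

3 bits/symbol

Repeatedly combine the two least-probable nodes; the expected code length is the sum of the merged weights.
merge 2/21 + 2/21 → 4/21
merge 11/105 + 11/105 → 22/105
merge 2/15 + 2/15 → 4/15
merge 16/105 + 19/105 → 1/3
merge 4/21 + 22/105 → 2/5
merge 4/15 + 1/3 → 3/5
merge 2/5 + 3/5 → 1
L = 4/21 + 22/105 + 4/15 + 1/3 + 2/5 + 3/5 + 1 = 3 bits/symbol.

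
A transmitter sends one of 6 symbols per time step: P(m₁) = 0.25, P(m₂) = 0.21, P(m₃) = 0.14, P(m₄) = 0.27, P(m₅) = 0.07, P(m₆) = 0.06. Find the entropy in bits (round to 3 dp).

2.392 bits

H = −Σ pᵢ log₂ pᵢ.
−0.25·log₂(0.25) = 0.5000
−0.21·log₂(0.21) = 0.4728
−0.14·log₂(0.14) = 0.3971
−0.27·log₂(0.27) = 0.5100
−0.07·log₂(0.07) = 0.2686
−0.06·log₂(0.06) = 0.2435
Sum ≈ 2.3920 → 2.392 bits.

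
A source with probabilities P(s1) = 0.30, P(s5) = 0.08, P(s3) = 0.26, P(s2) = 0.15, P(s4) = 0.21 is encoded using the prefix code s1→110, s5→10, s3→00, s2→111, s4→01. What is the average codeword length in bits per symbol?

2.45 bits/symbol

L̄ = Σ pᵢ·ℓᵢ = 0.30·3 + 0.08·2 + 0.26·2 + 0.15·3 + 0.21·2 = 2.45 bits/symbol.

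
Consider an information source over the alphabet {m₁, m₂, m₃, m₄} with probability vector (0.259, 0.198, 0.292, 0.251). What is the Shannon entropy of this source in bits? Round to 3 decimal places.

H = −Σ pᵢ log₂ pᵢ.
−0.259·log₂(0.259) = 0.5048
−0.198·log₂(0.198) = 0.4626
−0.292·log₂(0.292) = 0.5186
−0.251·log₂(0.251) = 0.5006
Sum ≈ 1.9865 → 1.987 bits.

1.987 bits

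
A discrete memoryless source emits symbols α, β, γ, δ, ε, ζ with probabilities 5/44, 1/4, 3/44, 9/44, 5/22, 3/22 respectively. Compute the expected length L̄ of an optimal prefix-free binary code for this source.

Repeatedly combine the two least-probable nodes; the expected code length is the sum of the merged weights.
merge 3/44 + 5/44 → 2/11
merge 3/22 + 2/11 → 7/22
merge 9/44 + 5/22 → 19/44
merge 1/4 + 7/22 → 25/44
merge 19/44 + 25/44 → 1
L = 2/11 + 7/22 + 19/44 + 25/44 + 1 = 5/2 = 2.5 bits/symbol.

2.5 bits/symbol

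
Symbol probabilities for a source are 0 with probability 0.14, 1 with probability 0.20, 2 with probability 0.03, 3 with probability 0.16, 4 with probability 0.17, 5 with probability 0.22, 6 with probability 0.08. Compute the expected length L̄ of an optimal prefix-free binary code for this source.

Repeatedly combine the two least-probable nodes; the expected code length is the sum of the merged weights.
merge 3/100 + 2/25 → 11/100
merge 11/100 + 7/50 → 1/4
merge 4/25 + 17/100 → 33/100
merge 1/5 + 11/50 → 21/50
merge 1/4 + 33/100 → 29/50
merge 21/50 + 29/50 → 1
L = 11/100 + 1/4 + 33/100 + 21/50 + 29/50 + 1 = 269/100 = 2.69 bits/symbol.

2.69 bits/symbol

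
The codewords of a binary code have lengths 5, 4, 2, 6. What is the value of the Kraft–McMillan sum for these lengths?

With common denominator 2^6 = 64: Σ 2^(−ℓᵢ) = 2/64 + 4/64 + 16/64 + 1/64 = 23/64 = 0.359375.

0.359375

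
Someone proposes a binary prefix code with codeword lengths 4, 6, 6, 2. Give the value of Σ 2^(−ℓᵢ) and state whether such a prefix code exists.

With common denominator 2^6 = 64: Σ 2^(−ℓᵢ) = 4/64 + 1/64 + 1/64 + 16/64 = 22/64 = 0.34375.
Kraft's inequality requires Σ ≤ 1; here Σ = 0.34375 ≤ 1, so such a prefix code exists.

0.34375; yes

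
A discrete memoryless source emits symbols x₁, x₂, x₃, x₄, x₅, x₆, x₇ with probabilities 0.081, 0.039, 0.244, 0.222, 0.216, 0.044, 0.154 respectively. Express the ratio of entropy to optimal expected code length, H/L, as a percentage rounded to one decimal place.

99.3%

Entropy H = −Σ p log₂ p ≈ 2.5463 bits.
Huffman merges: 39/1000+11/250→83/1000; 81/1000+83/1000→41/250; 77/500+41/250→159/500; 27/125+111/500→219/500; 61/250+159/500→281/500; 219/500+281/500→1. L = 513/200 ≈ 2.5650.
Efficiency = H/L = 2.5463/2.5650 = 99.3%.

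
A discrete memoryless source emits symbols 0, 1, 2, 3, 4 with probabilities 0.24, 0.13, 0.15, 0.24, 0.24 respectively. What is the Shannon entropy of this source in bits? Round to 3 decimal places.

H = −Σ pᵢ log₂ pᵢ.
−0.24·log₂(0.24) = 0.4941
−0.13·log₂(0.13) = 0.3826
−0.15·log₂(0.15) = 0.4105
−0.24·log₂(0.24) = 0.4941
−0.24·log₂(0.24) = 0.4941
Sum ≈ 2.2756 → 2.276 bits.

2.276 bits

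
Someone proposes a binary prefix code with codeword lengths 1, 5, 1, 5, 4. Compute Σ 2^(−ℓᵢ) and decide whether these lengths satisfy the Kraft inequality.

With common denominator 2^5 = 32: Σ 2^(−ℓᵢ) = 16/32 + 1/32 + 16/32 + 1/32 + 2/32 = 36/32 = 1.125.
Kraft's inequality requires Σ ≤ 1; here Σ = 1.125 > 1, so no such prefix code exists.

1.125; no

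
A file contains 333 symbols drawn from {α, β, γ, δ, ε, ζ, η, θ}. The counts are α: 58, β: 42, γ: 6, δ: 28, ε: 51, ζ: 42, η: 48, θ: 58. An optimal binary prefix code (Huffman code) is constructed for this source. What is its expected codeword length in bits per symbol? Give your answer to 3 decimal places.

Probabilities are the counts divided by 333.
Repeatedly combine the two least-probable nodes; the expected code length is the sum of the merged weights.
merge 2/111 + 28/333 → 34/333
merge 34/333 + 14/111 → 76/333
merge 14/111 + 16/111 → 10/37
merge 17/111 + 58/333 → 109/333
merge 58/333 + 76/333 → 134/333
merge 10/37 + 109/333 → 199/333
merge 134/333 + 199/333 → 1
L = 34/333 + 76/333 + 10/37 + 109/333 + 134/333 + 199/333 + 1 = 325/111 ≈ 2.928 bits/symbol.

2.928 bits/symbol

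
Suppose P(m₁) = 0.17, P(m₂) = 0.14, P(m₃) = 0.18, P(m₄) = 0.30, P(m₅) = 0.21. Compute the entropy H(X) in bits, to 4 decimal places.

H = −Σ pᵢ log₂ pᵢ.
−0.17·log₂(0.17) = 0.4346
−0.14·log₂(0.14) = 0.3971
−0.18·log₂(0.18) = 0.4453
−0.30·log₂(0.30) = 0.5211
−0.21·log₂(0.21) = 0.4728
Sum ≈ 2.2709 → 2.2709 bits.

2.2709 bits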